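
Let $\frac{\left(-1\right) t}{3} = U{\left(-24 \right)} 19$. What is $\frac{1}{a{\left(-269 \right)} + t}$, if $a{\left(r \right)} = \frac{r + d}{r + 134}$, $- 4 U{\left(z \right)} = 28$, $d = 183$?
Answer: $\frac{135}{53951} \approx 0.0025023$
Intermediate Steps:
$U{\left(z \right)} = -7$ ($U{\left(z \right)} = \left(- \frac{1}{4}\right) 28 = -7$)
$a{\left(r \right)} = \frac{183 + r}{134 + r}$ ($a{\left(r \right)} = \frac{r + 183}{r + 134} = \frac{183 + r}{134 + r}$)
$t = 399$ ($t = - 3 \left(\left(-7\right) 19\right) = \left(-3\right) \left(-133\right) = 399$)
$\frac{1}{a{\left(-269 \right)} + t} = \frac{1}{\frac{183 - 269}{134 - 269} + 399} = \frac{1}{\frac{1}{-135} \left(-86\right) + 399} = \frac{1}{\left(- \frac{1}{135}\right) \left(-86\right) + 399} = \frac{1}{\frac{86}{135} + 399} = \frac{1}{\frac{53951}{135}} = \frac{135}{53951}$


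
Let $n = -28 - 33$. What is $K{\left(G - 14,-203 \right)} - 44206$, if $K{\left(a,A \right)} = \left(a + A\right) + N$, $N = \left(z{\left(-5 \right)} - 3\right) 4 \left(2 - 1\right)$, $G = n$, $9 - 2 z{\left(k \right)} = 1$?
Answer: $-44480$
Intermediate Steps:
$z{\left(k \right)} = 4$ ($z{\left(k \right)} = \frac{9}{2} - \frac{1}{2} = 4$)
$n = -61$
$G = -61$
$N = 4$ ($N = \left(4 - 3\right) 4 \left(2 - 1\right) = 1 \cdot 4 \cdot 1 = 4 \cdot 1 = 4$)
$K{\left(a,A \right)} = 4 + A + a$ ($K{\left(a,A \right)} = \left(a + A\right) + 4 = \left(A + a\right) + 4 = 4 + A + a$)
$K{\left(G - 14,-203 \right)} - 44206 = \left(4 - 203 - 75\right) - 44206 = -274 - 44206 = -44480$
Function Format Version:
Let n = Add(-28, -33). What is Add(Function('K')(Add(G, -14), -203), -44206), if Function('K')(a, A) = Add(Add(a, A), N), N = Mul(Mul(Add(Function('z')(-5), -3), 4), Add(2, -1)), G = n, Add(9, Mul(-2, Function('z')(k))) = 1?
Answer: -44480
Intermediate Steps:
Function('z')(k) = 4 (Function('z')(k) = Add(Rational(9, 2), Mul(Rational(-1, 2), 1)) = Add(Rational(9, 2), Rational(-1, 2)) = 4)
n = -61
G = -61
N = 4 (N = Mul(Mul(Add(4, -3), 4), Add(2, -1)) = Mul(Mul(1, 4), 1) = Mul(4, 1) = 4)
Function('K')(a, A) = Add(4, A, a) (Function('K')(a, A) = Add(Add(a, A), 4) = Add(Add(A, a), 4) = Add(4, A, a))
Add(Function('K')(Add(G, -14), -203), -44206) = Add(Add(4, -203, Add(-61, -14)), -44206) = Add(Add(4, -203, -75), -44206) = Add(-274, -44206) = -44480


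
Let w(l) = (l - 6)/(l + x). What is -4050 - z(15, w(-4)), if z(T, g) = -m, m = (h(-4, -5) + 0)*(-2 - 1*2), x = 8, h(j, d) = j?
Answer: -4034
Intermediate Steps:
m = 16 (m = (-4 + 0)*(-2 - 1*2) = -4*(-2 - 2) = -4*(-4) = 16)
w(l) = (-6 + l)/(8 + l) (w(l) = (l - 6)/(l + 8) = (-6 + l)/(8 + l))
z(T, g) = -16 (z(T, g) = -1*16 = -16)
-4050 - z(15, w(-4)) = -4050 - 1*(-16) = -4050 + 16 = -4034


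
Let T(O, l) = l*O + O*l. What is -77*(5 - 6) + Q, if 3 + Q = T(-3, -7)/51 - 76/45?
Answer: 55948/765 ≈ 73.135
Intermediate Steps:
T(O, l) = 2*O*l (T(O, l) = O*l + O*l = 2*O*l)
Q = -2957/765 (Q = -3 + ((2*(-3)*(-7))/51 - 76/45) = -3 + (42*(1/51) - 76*1/45) = -3 + (14/17 - 76/45) = -3 - 662/765 = -2957/765 ≈ -3.8654)
-77*(5 - 6) + Q = -77*(5 - 6) - 2957/765 = -(-77) - 2957/765 = -77*(-1) - 2957/765 = 77 - 2957/765 = 55948/765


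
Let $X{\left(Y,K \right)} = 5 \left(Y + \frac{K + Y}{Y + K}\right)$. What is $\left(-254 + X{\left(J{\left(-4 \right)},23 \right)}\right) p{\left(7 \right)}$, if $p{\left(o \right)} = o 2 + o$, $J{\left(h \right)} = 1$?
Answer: $-5124$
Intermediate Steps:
$p{\left(o \right)} = 3 o$ ($p{\left(o \right)} = 2 o + o = 3 o$)
$X{\left(Y,K \right)} = 5 + 5 Y$ ($X{\left(Y,K \right)} = 5 \left(Y + \frac{K + Y}{K + Y}\right) = 5 \left(Y + 1\right) = 5 \left(1 + Y\right) = 5 + 5 Y$)
$\left(-254 + X{\left(J{\left(-4 \right)},23 \right)}\right) p{\left(7 \right)} = \left(-254 + \left(5 + 5 \cdot 1\right)\right) 3 \cdot 7 = \left(-254 + \left(5 + 5\right)\right) 21 = \left(-254 + 10\right) 21 = \left(-244\right) 21 = -5124$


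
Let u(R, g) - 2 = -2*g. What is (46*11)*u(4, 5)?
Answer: -4048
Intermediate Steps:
u(R, g) = 2 - 2*g
(46*11)*u(4, 5) = (46*11)*(2 - 2*5) = 506*(2 - 10) = 506*(-8) = -4048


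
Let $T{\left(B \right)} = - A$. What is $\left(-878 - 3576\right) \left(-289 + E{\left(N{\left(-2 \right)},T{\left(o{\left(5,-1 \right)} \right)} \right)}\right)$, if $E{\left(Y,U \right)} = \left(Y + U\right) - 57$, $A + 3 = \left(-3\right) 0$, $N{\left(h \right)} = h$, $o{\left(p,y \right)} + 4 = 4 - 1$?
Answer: $1536630$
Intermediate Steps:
$o{\left(p,y \right)} = -1$ ($o{\left(p,y \right)} = -4 + \left(4 - 1\right) = -4 + 3 = -1$)
$A = -3$ ($A = -3 - 0 = -3 + 0 = -3$)
$T{\left(B \right)} = 3$ ($T{\left(B \right)} = \left(-1\right) \left(-3\right) = 3$)
$E{\left(Y,U \right)} = -57 + U + Y$ ($E{\left(Y,U \right)} = \left(U + Y\right) - 57 = -57 + U + Y$)
$\left(-878 - 3576\right) \left(-289 + E{\left(N{\left(-2 \right)},T{\left(o{\left(5,-1 \right)} \right)} \right)}\right) = \left(-878 - 3576\right) \left(-289 - 56\right) = - 4454 \left(-289 - 56\right) = \left(-4454\right) \left(-345\right) = 1536630$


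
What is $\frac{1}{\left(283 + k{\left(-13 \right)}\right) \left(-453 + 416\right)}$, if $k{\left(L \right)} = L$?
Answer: $- \frac{1}{9990} \approx -0.0001001$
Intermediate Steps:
$\frac{1}{\left(283 + k{\left(-13 \right)}\right) \left(-453 + 416\right)} = \frac{1}{\left(283 - 13\right) \left(-453 + 416\right)} = \frac{1}{270 \left(-37\right)} = \frac{1}{-9990} = - \frac{1}{9990}$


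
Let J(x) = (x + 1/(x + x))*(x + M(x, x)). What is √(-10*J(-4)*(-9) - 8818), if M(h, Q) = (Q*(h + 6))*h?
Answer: I*√19213 ≈ 138.61*I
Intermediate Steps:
M(h, Q) = Q*h*(6 + h) (M(h, Q) = (Q*(6 + h))*h = Q*h*(6 + h))
J(x) = (x + 1/(2*x))*(x + x²*(6 + x)) (J(x) = (x + 1/(x + x))*(x + x*x*(6 + x)) = (x + 1/(2*x))*(x + x²*(6 + x)))
√(-10*J(-4)*(-9) - 8818) = √(-10*(½ + (-4)² + (-4)³*(6 - 4) + (½)*(-4)*(6 - 4))*(-9) - 8818) = √(-10*(½ + 16 - 64*2 + (½)*(-4)*2)*(-9) - 8818) = √(-10*(½ + 16 - 128 - 4)*(-9) - 8818) = √(-10*(-231/2)*(-9) - 8818) = √(1155*(-9) - 8818) = √(-10395 - 8818) = √(-19213) = I*√19213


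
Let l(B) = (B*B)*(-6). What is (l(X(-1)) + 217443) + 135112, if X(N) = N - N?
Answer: 352555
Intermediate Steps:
X(N) = 0
l(B) = -6*B**2 (l(B) = B**2*(-6) = -6*B**2)
(l(X(-1)) + 217443) + 135112 = (-6*0**2 + 217443) + 135112 = (-6*0 + 217443) + 135112 = (0 + 217443) + 135112 = 217443 + 135112 = 352555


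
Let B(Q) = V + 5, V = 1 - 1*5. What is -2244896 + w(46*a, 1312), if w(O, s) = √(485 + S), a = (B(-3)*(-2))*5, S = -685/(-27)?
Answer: -2244896 + 2*√10335/9 ≈ -2.2449e+6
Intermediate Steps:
V = -4 (V = 1 - 5 = -4)
S = 685/27 (S = -685*(-1/27) = 685/27 ≈ 25.370)
B(Q) = 1 (B(Q) = -4 + 5 = 1)
a = -10 (a = (1*(-2))*5 = -2*5 = -10)
w(O, s) = 2*√10335/9 (w(O, s) = √(485 + 685/27) = √(13780/27) = 2*√10335/9)
-2244896 + w(46*a, 1312) = -2244896 + 2*√10335/9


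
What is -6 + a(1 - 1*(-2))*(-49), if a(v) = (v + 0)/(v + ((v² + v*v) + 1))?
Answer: -279/22 ≈ -12.682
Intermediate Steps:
a(v) = v/(1 + v + 2*v²) (a(v) = v/(v + ((v² + v²) + 1)) = v/(v + (2*v² + 1)) = v/(v + (1 + 2*v²)) = v/(1 + v + 2*v²))
-6 + a(1 - 1*(-2))*(-49) = -6 + ((1 - 1*(-2))/(1 + (1 - 1*(-2)) + 2*(1 - 1*(-2))²))*(-49) = -6 + ((1 + 2)/(1 + (1 + 2) + 2*(1 + 2)²))*(-49) = -6 + (3/(1 + 3 + 2*3²))*(-49) = -6 + (3/(1 + 3 + 2*9))*(-49) = -6 + (3/(1 + 3 + 18))*(-49) = -6 + (3/22)*(-49) = -6 - 147/22 = -279/22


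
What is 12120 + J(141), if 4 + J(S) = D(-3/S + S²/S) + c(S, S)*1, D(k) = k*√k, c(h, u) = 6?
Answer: 12122 + 6626*√311422/2209 ≈ 13796.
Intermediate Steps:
D(k) = k^(3/2)
J(S) = 2 + (S - 3/S)^(3/2) (J(S) = -4 + ((-3/S + S²/S)^(3/2) + 6*1) = -4 + ((-3/S + S)^(3/2) + 6) = -4 + ((S - 3/S)^(3/2) + 6) = -4 + (6 + (S - 3/S)^(3/2)) = 2 + (S - 3/S)^(3/2))
12120 + J(141) = 12120 + (2 + (141 - 3/141)^(3/2)) = 12120 + (2 + (141 - 3*1/141)^(3/2)) = 12120 + (2 + (141 - 1/47)^(3/2)) = 12120 + (2 + (6626/47)^(3/2)) = 12120 + (2 + 6626*√311422/2209) = 12122 + 6626*√311422/2209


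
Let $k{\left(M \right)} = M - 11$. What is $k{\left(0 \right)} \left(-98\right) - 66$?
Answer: $1012$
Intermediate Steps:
$k{\left(M \right)} = -11 + M$
$k{\left(0 \right)} \left(-98\right) - 66 = \left(-11 + 0\right) \left(-98\right) - 66 = \left(-11\right) \left(-98\right) - 66 = 1078 - 66 = 1012$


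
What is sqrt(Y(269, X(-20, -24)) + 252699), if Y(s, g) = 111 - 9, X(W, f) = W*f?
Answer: 9*sqrt(3121) ≈ 502.79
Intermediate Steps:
Y(s, g) = 102
sqrt(Y(269, X(-20, -24)) + 252699) = sqrt(102 + 252699) = sqrt(252801) = 9*sqrt(3121)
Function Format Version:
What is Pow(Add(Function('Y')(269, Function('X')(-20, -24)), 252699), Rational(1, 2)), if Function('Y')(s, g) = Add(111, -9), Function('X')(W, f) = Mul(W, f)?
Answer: Mul(9, Pow(3121, Rational(1, 2))) ≈ 502.79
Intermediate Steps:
Function('Y')(s, g) = 102
Pow(Add(Function('Y')(269, Function('X')(-20, -24)), 252699), Rational(1, 2)) = Pow(Add(102, 252699), Rational(1, 2)) = Pow(252801, Rational(1, 2)) = Mul(9, Pow(3121, Rational(1, 2)))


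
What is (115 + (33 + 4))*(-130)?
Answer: -19760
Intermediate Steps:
(115 + (33 + 4))*(-130) = (115 + 37)*(-130) = 152*(-130) = -19760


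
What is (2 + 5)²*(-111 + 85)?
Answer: -1274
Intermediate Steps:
(2 + 5)²*(-111 + 85) = 7²*(-26) = 49*(-26) = -1274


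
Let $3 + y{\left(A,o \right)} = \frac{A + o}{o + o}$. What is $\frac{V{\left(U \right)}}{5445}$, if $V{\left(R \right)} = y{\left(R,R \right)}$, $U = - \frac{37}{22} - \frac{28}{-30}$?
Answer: $- \frac{2}{5445} \approx -0.00036731$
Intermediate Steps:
$U = - \frac{247}{330}$ ($U = \left(-37\right) \frac{1}{22} - - \frac{14}{15} = - \frac{37}{22} + \frac{14}{15} = - \frac{247}{330} \approx -0.74848$)
$y{\left(A,o \right)} = -3 + \frac{A + o}{2 o}$ ($y{\left(A,o \right)} = -3 + \frac{A + o}{o + o} = -3 + \frac{A + o}{2 o}$)
$V{\left(R \right)} = -2$ ($V{\left(R \right)} = \frac{R - 5 R}{2 R} = \frac{\left(-4\right) R}{2 R} = -2$)
$\frac{V{\left(U \right)}}{5445} = - \frac{2}{5445}$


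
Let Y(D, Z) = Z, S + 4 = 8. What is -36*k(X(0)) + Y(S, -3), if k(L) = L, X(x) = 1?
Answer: -39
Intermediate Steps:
S = 4 (S = -4 + 8 = 4)
-36*k(X(0)) + Y(S, -3) = -36*1 - 3 = -36 - 3 = -39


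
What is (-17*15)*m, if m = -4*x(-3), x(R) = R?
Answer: -3060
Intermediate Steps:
m = 12 (m = -4*(-3) = 12)
(-17*15)*m = -17*15*12 = -255*12 = -3060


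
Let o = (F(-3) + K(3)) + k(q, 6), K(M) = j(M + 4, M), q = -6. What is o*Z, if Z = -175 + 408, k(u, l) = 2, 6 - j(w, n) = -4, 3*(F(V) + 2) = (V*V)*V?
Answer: 233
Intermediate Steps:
F(V) = -2 + V³/3 (F(V) = -2 + ((V*V)*V)/3 = -2 + (V²*V)/3 = -2 + V³/3)
j(w, n) = 10 (j(w, n) = 6 - 1*(-4) = 6 + 4 = 10)
K(M) = 10
Z = 233
o = 1 (o = ((-2 + (⅓)*(-3)³) + 10) + 2 = ((-2 + (⅓)*(-27)) + 10) + 2 = ((-2 - 9) + 10) + 2 = (-11 + 10) + 2 = -1 + 2 = 1)
o*Z = 1*233 = 233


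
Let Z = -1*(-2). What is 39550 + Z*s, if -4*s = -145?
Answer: 79245/2 ≈ 39623.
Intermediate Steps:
s = 145/4 (s = -¼*(-145) = 145/4 ≈ 36.250)
Z = 2
39550 + Z*s = 39550 + 2*(145/4) = 39550 + 145/2 = 79245/2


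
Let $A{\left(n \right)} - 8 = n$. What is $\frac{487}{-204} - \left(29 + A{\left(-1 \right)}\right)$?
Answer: $- \frac{7831}{204} \approx -38.387$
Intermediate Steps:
$A{\left(n \right)} = 8 + n$
$\frac{487}{-204} - \left(29 + A{\left(-1 \right)}\right) = \frac{487}{-204} - 36 = 487 \left(- \frac{1}{204}\right) - 36 = - \frac{487}{204} - 36 = - \frac{7831}{204}$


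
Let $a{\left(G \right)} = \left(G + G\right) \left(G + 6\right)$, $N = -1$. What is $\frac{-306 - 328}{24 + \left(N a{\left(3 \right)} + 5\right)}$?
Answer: $\frac{634}{25} \approx 25.36$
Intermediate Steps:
$a{\left(G \right)} = 2 G \left(6 + G\right)$
$\frac{-306 - 328}{24 + \left(N a{\left(3 \right)} + 5\right)} = \frac{-306 - 328}{24 + \left(- 2 \cdot 3 \left(6 + 3\right) + 5\right)} = - \frac{634}{24 + \left(- 2 \cdot 3 \cdot 9 + 5\right)} = - \frac{634}{24 + \left(\left(-1\right) 54 + 5\right)} = - \frac{634}{24 + \left(-54 + 5\right)} = - \frac{634}{24 - 49} = - \frac{634}{-25} = \left(-634\right) \left(- \frac{1}{25}\right) = \frac{634}{25}$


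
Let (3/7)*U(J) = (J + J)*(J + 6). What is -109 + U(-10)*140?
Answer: 78073/3 ≈ 26024.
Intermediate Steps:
U(J) = 14*J*(6 + J)/3 (U(J) = 7*((J + J)*(J + 6))/3 = 7*((2*J)*(6 + J))/3 = 7*(2*J*(6 + J))/3 = 14*J*(6 + J)/3)
-109 + U(-10)*140 = -109 + ((14/3)*(-10)*(6 - 10))*140 = -109 + ((14/3)*(-10)*(-4))*140 = -109 + (560/3)*140 = -109 + 78400/3 = 78073/3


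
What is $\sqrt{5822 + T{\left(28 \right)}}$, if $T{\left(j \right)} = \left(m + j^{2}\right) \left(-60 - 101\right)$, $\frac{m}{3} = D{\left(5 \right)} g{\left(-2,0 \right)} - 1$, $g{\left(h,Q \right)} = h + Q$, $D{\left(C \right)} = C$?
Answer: $13 i \sqrt{681} \approx 339.25 i$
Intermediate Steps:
$g{\left(h,Q \right)} = Q + h$
$m = -33$ ($m = 3 \left(5 \left(0 - 2\right) - 1\right) = 3 \left(5 \left(-2\right) - 1\right) = 3 \left(-10 - 1\right) = 3 \left(-11\right) = -33$)
$T{\left(j \right)} = 5313 - 161 j^{2}$ ($T{\left(j \right)} = \left(-33 + j^{2}\right) \left(-60 - 101\right) = \left(-33 + j^{2}\right) \left(-161\right) = 5313 - 161 j^{2}$)
$\sqrt{5822 + T{\left(28 \right)}} = \sqrt{5822 + \left(5313 - 161 \cdot 28^{2}\right)} = \sqrt{5822 + \left(5313 - 126224\right)} = \sqrt{5822 - 120911} = \sqrt{-115089} = 13 i \sqrt{681}$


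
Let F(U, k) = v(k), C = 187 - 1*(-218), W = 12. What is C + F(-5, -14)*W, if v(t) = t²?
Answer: 2757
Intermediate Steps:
C = 405 (C = 187 + 218 = 405)
F(U, k) = k²
C + F(-5, -14)*W = 405 + (-14)²*12 = 405 + 196*12 = 405 + 2352 = 2757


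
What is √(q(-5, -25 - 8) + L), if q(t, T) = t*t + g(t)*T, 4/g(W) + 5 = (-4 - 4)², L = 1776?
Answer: √6261493/59 ≈ 42.412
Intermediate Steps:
g(W) = 4/59 (g(W) = 4/(-5 + (-4 - 4)²) = 4/(-5 + (-8)²) = 4/(-5 + 64) = 4/59)
q(t, T) = t² + 4*T/59 (q(t, T) = t*t + 4*T/59 = t² + 4*T/59)
√(q(-5, -25 - 8) + L) = √(((-5)² + 4*(-25 - 8)/59) + 1776) = √((25 + (4/59)*(-33)) + 1776) = √((25 - 132/59) + 1776) = √(1343/59 + 1776) = √(106127/59) = √6261493/59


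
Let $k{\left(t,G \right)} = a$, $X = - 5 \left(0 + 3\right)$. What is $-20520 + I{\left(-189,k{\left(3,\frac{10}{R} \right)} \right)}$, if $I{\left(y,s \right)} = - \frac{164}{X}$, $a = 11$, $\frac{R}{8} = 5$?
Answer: $- \frac{307636}{15} \approx -20509.0$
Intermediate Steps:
$X = -15$ ($X = \left(-5\right) 3 = -15$)
$R = 40$ ($R = 8 \cdot 5 = 40$)
$k{\left(t,G \right)} = 11$
$I{\left(y,s \right)} = \frac{164}{15}$ ($I{\left(y,s \right)} = - \frac{164}{-15} = \left(-164\right) \left(- \frac{1}{15}\right) = \frac{164}{15}$)
$-20520 + I{\left(-189,k{\left(3,\frac{10}{R} \right)} \right)} = -20520 + \frac{164}{15} = - \frac{307636}{15}$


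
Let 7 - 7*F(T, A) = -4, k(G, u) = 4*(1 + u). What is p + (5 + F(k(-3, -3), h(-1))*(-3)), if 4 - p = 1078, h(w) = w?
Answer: -7516/7 ≈ -1073.7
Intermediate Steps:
k(G, u) = 4 + 4*u
F(T, A) = 11/7 (F(T, A) = 1 - ⅐*(-4) = 1 + 4/7 = 11/7)
p = -1074 (p = 4 - 1*1078 = 4 - 1078 = -1074)
p + (5 + F(k(-3, -3), h(-1))*(-3)) = -1074 + (5 + (11/7)*(-3)) = -1074 + (5 - 33/7) = -1074 + 2/7 = -7516/7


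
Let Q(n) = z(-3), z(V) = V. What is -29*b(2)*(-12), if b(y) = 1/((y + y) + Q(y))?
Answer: 348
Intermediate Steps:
Q(n) = -3
b(y) = 1/(-3 + 2*y) (b(y) = 1/((y + y) - 3) = 1/(2*y - 3) = 1/(-3 + 2*y))
-29*b(2)*(-12) = -29/(-3 + 2*2)*(-12) = -29/(-3 + 4)*(-12) = -29/1*(-12) = -29*1*(-12) = -29*(-12) = 348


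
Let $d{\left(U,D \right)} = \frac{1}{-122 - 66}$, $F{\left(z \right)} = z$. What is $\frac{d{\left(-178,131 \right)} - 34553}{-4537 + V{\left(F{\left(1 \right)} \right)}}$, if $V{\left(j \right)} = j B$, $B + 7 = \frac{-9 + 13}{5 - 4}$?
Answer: $\frac{1299193}{170704} \approx 7.6108$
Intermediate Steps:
$d{\left(U,D \right)} = - \frac{1}{188}$ ($d{\left(U,D \right)} = \frac{1}{-188} = - \frac{1}{188}$)
$B = -3$ ($B = -7 + \frac{-9 + 13}{5 - 4} = -7 + \frac{4}{1} = -7 + 4 \cdot 1 = -7 + 4 = -3$)
$V{\left(j \right)} = - 3 j$ ($V{\left(j \right)} = j \left(-3\right) = - 3 j$)
$\frac{d{\left(-178,131 \right)} - 34553}{-4537 + V{\left(F{\left(1 \right)} \right)}} = \frac{- \frac{1}{188} - 34553}{-4537 - 3} = - \frac{6495965}{188 \left(-4537 - 3\right)} = - \frac{6495965}{188 \left(-4540\right)} = \left(- \frac{6495965}{188}\right) \left(- \frac{1}{4540}\right) = \frac{1299193}{170704}$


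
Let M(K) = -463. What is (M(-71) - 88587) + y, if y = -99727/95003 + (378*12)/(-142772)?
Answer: -43138151346309/484420297 ≈ -89051.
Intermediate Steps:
y = -523898459/484420297 (y = -99727*1/95003 + 4536*(-1/142772) = -99727/95003 - 162/5099 = -523898459/484420297 ≈ -1.0815)
(M(-71) - 88587) + y = (-463 - 88587) - 523898459/484420297 = -89050 - 523898459/484420297 = -43138151346309/484420297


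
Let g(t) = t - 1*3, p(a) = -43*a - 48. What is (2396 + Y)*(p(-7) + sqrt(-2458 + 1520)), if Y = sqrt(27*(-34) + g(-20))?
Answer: (253 + I*sqrt(938))*(2396 + I*sqrt(941)) ≈ 6.0525e+5 + 81143.0*I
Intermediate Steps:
p(a) = -48 - 43*a
g(t) = -3 + t (g(t) = t - 3 = -3 + t)
Y = I*sqrt(941) (Y = sqrt(27*(-34) + (-3 - 20)) = sqrt(-918 - 23) = sqrt(-941) = I*sqrt(941) ≈ 30.676*I)
(2396 + Y)*(p(-7) + sqrt(-2458 + 1520)) = (2396 + I*sqrt(941))*((-48 - 43*(-7)) + sqrt(-2458 + 1520)) = (2396 + I*sqrt(941))*((-48 + 301) + sqrt(-938)) = (2396 + I*sqrt(941))*(253 + I*sqrt(938)) = (253 + I*sqrt(938))*(2396 + I*sqrt(941))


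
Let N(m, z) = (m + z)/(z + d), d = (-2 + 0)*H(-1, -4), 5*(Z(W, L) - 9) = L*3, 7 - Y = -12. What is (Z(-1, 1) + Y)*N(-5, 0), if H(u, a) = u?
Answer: -143/2 ≈ -71.500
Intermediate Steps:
Y = 19 (Y = 7 - 1*(-12) = 7 + 12 = 19)
Z(W, L) = 9 + 3*L/5 (Z(W, L) = 9 + (L*3)/5 = 9 + (3*L)/5 = 9 + 3*L/5)
d = 2 (d = (-2 + 0)*(-1) = -2*(-1) = 2)
N(m, z) = (m + z)/(2 + z) (N(m, z) = (m + z)/(z + 2) = (m + z)/(2 + z))
(Z(-1, 1) + Y)*N(-5, 0) = ((9 + (3/5)*1) + 19)*((-5 + 0)/(2 + 0)) = ((9 + 3/5) + 19)*(-5/2) = (48/5 + 19)*((1/2)*(-5)) = (143/5)*(-5/2) = -143/2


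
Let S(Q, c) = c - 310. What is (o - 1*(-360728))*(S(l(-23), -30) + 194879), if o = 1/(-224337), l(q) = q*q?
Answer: 15742998022513565/224337 ≈ 7.0176e+10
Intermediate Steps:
l(q) = q²
S(Q, c) = -310 + c
o = -1/224337 ≈ -4.4576e-6
(o - 1*(-360728))*(S(l(-23), -30) + 194879) = (-1/224337 - 1*(-360728))*((-310 - 30) + 194879) = (-1/224337 + 360728)*(-340 + 194879) = (80924637335/224337)*194539 = 15742998022513565/224337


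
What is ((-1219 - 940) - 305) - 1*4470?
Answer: -6934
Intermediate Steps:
((-1219 - 940) - 305) - 1*4470 = (-2159 - 305) - 4470 = -2464 - 4470 = -6934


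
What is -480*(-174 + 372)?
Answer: -95040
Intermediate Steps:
-480*(-174 + 372) = -480*198 = -95040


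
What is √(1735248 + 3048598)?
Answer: √4783846 ≈ 2187.2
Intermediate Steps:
√(1735248 + 3048598) = √4783846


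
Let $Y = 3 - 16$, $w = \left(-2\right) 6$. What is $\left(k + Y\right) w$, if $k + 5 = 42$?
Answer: $-288$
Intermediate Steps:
$k = 37$ ($k = -5 + 42 = 37$)
$w = -12$
$Y = -13$ ($Y = 3 - 16 = -13$)
$\left(k + Y\right) w = \left(37 - 13\right) \left(-12\right) = 24 \left(-12\right) = -288$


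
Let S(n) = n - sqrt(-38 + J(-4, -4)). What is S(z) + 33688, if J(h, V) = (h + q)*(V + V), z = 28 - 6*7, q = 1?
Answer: 33674 - I*sqrt(14) ≈ 33674.0 - 3.7417*I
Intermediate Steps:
z = -14 (z = 28 - 42 = -14)
J(h, V) = 2*V*(1 + h) (J(h, V) = (h + 1)*(V + V) = (1 + h)*(2*V) = 2*V*(1 + h))
S(n) = n - I*sqrt(14) (S(n) = n - sqrt(-38 + 2*(-4)*(1 - 4)) = n - sqrt(-38 + 2*(-4)*(-3)) = n - sqrt(-38 + 24) = n - sqrt(-14) = n - I*sqrt(14))
S(z) + 33688 = (-14 - I*sqrt(14)) + 33688 = 33674 - I*sqrt(14)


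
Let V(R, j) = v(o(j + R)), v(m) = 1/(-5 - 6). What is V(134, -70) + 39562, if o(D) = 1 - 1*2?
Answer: 435181/11 ≈ 39562.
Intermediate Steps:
o(D) = -1 (o(D) = 1 - 2 = -1)
v(m) = -1/11 (v(m) = 1/(-11) = -1/11)
V(R, j) = -1/11
V(134, -70) + 39562 = -1/11 + 39562 = 435181/11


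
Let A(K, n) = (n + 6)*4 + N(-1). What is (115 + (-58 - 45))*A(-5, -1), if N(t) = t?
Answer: 228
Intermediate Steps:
A(K, n) = 23 + 4*n (A(K, n) = (n + 6)*4 - 1 = (6 + n)*4 - 1 = (24 + 4*n) - 1 = 23 + 4*n)
(115 + (-58 - 45))*A(-5, -1) = (115 + (-58 - 45))*(23 + 4*(-1)) = (115 - 103)*(23 - 4) = 12*19 = 228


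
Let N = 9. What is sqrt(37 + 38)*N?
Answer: 45*sqrt(3) ≈ 77.942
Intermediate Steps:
sqrt(37 + 38)*N = sqrt(37 + 38)*9 = sqrt(75)*9 = (5*sqrt(3))*9 = 45*sqrt(3)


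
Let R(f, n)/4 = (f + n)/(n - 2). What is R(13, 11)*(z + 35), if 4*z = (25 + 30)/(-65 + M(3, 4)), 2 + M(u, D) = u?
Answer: 8905/24 ≈ 371.04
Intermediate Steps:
M(u, D) = -2 + u
R(f, n) = 4*(f + n)/(-2 + n) (R(f, n) = 4*((f + n)/(n - 2)) = 4*((f + n)/(-2 + n)) = 4*(f + n)/(-2 + n))
z = -55/256 (z = ((25 + 30)/(-65 + (-2 + 3)))/4 = (55/(-65 + 1))/4 = (55/(-64))/4 = (55*(-1/64))/4 = (1/4)*(-55/64) = -55/256 ≈ -0.21484)
R(13, 11)*(z + 35) = (4*(13 + 11)/(-2 + 11))*(-55/256 + 35) = (4*24/9)*(8905/256) = (4*(1/9)*24)*(8905/256) = (32/3)*(8905/256) = 8905/24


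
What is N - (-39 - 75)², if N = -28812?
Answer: -41808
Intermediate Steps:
N - (-39 - 75)² = -28812 - (-39 - 75)² = -28812 - 1*(-114)² = -28812 - 1*12996 = -28812 - 12996 = -41808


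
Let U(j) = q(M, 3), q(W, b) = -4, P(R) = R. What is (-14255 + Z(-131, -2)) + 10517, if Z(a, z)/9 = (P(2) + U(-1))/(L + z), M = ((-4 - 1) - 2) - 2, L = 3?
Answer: -3756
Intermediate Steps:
M = -9 (M = (-5 - 2) - 2 = -7 - 2 = -9)
U(j) = -4
Z(a, z) = -18/(3 + z) (Z(a, z) = 9*((2 - 4)/(3 + z)) = 9*(-2/(3 + z)) = -18/(3 + z))
(-14255 + Z(-131, -2)) + 10517 = (-14255 - 18/(3 - 2)) + 10517 = (-14255 - 18/1) + 10517 = (-14255 - 18*1) + 10517 = (-14255 - 18) + 10517 = -14273 + 10517 = -3756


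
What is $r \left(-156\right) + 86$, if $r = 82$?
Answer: $-12706$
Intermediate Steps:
$r \left(-156\right) + 86 = 82 \left(-156\right) + 86 = -12792 + 86 = -12706$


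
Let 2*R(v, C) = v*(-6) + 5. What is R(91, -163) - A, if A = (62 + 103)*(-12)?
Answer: 3419/2 ≈ 1709.5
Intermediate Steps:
R(v, C) = 5/2 - 3*v (R(v, C) = (v*(-6) + 5)/2 = (-6*v + 5)/2 = (5 - 6*v)/2 = 5/2 - 3*v)
A = -1980 (A = 165*(-12) = -1980)
R(91, -163) - A = (5/2 - 3*91) - 1*(-1980) = (5/2 - 273) + 1980 = -541/2 + 1980 = 3419/2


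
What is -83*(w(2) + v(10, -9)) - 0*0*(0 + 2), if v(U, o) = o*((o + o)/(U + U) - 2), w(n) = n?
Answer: -23323/10 ≈ -2332.3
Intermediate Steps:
v(U, o) = o*(-2 + o/U) (v(U, o) = o*((2*o)/((2*U)) - 2) = o*((2*o)*(1/(2*U)) - 2) = o*(o/U - 2) = o*(-2 + o/U))
-83*(w(2) + v(10, -9)) - 0*0*(0 + 2) = -83*(2 - 9*(-9 - 2*10)/10) - 0*0*(0 + 2) = -83*(2 - 9*⅒*(-9 - 20)) - 0*0*2 = -83*(2 - 9*⅒*(-29)) - 0*0 = -83*(2 + 261/10) - 1*0 = -83*281/10 + 0 = -23323/10 + 0 = -23323/10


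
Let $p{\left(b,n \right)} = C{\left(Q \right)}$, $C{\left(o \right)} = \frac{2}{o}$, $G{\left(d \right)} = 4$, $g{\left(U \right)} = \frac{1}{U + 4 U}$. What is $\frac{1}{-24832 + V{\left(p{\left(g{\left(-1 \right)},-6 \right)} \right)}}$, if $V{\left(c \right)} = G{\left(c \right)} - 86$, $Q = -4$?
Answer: $- \frac{1}{24914} \approx -4.0138 \cdot 10^{-5}$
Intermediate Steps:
$g{\left(U \right)} = \frac{1}{5 U}$
$p{\left(b,n \right)} = - \frac{1}{2}$ ($p{\left(b,n \right)} = \frac{2}{-4} = 2 \left(- \frac{1}{4}\right) = - \frac{1}{2}$)
$V{\left(c \right)} = -82$ ($V{\left(c \right)} = 4 - 86 = -82$)
$\frac{1}{-24832 + V{\left(p{\left(g{\left(-1 \right)},-6 \right)} \right)}} = \frac{1}{-24832 - 82} = \frac{1}{-24914} = - \frac{1}{24914}$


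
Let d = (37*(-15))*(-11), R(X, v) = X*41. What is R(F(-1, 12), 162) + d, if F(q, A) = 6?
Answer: 6351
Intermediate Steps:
R(X, v) = 41*X
d = 6105 (d = -555*(-11) = 6105)
R(F(-1, 12), 162) + d = 41*6 + 6105 = 246 + 6105 = 6351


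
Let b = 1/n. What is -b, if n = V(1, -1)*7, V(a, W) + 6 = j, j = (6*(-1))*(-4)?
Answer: -1/126 ≈ -0.0079365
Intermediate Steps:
j = 24 (j = -6*(-4) = 24)
V(a, W) = 18 (V(a, W) = -6 + 24 = 18)
n = 126 (n = 18*7 = 126)
b = 1/126 ≈ 0.0079365
-b = -1*1/126 = -1/126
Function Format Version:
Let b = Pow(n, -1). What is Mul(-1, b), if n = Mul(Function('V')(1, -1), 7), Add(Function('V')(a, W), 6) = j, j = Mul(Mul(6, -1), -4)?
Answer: Rational(-1, 126) ≈ -0.0079365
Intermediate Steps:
j = 24 (j = Mul(-6, -4) = 24)
Function('V')(a, W) = 18 (Function('V')(a, W) = Add(-6, 24) = 18)
n = 126 (n = Mul(18, 7) = 126)
b = Rational(1, 126) (b = Pow(126, -1) = Rational(1, 126) ≈ 0.0079365)
Mul(-1, b) = Mul(-1, Rational(1, 126)) = Rational(-1, 126)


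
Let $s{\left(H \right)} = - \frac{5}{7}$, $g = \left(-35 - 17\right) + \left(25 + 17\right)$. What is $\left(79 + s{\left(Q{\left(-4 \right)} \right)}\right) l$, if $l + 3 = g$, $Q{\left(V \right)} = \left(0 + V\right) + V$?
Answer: $- \frac{7124}{7} \approx -1017.7$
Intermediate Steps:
$g = -10$ ($g = \left(-35 - 17\right) + 42 = -52 + 42 = -10$)
$Q{\left(V \right)} = 2 V$ ($Q{\left(V \right)} = V + V = 2 V$)
$s{\left(H \right)} = - \frac{5}{7}$ ($s{\left(H \right)} = \left(-5\right) \frac{1}{7} = - \frac{5}{7}$)
$l = -13$ ($l = -3 - 10 = -13$)
$\left(79 + s{\left(Q{\left(-4 \right)} \right)}\right) l = \left(79 - \frac{5}{7}\right) \left(-13\right) = \frac{548}{7} \left(-13\right) = - \frac{7124}{7}$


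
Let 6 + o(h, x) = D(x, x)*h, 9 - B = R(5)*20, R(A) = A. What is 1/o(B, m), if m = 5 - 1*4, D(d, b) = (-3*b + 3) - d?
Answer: 1/85 ≈ 0.011765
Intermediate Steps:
D(d, b) = 3 - d - 3*b (D(d, b) = (3 - 3*b) - d = 3 - d - 3*b)
B = -91 (B = 9 - 5*20 = 9 - 1*100 = 9 - 100 = -91)
m = 1 (m = 5 - 4 = 1)
o(h, x) = -6 + h*(3 - 4*x) (o(h, x) = -6 + (3 - x - 3*x)*h = -6 + (3 - 4*x)*h = -6 + h*(3 - 4*x))
1/o(B, m) = 1/(-6 - 1*(-91)*(-3 + 4*1)) = 1/(-6 - 1*(-91)*(-3 + 4)) = 1/(-6 - 1*(-91)*1) = 1/(-6 + 91) = 1/85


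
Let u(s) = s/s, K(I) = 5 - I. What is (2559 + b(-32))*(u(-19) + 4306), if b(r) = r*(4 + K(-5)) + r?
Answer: 8954253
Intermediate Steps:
u(s) = 1
b(r) = 15*r (b(r) = r*(4 + (5 - 1*(-5))) + r = r*(4 + (5 + 5)) + r = r*(4 + 10) + r = r*14 + r = 14*r + r = 15*r)
(2559 + b(-32))*(u(-19) + 4306) = (2559 + 15*(-32))*(1 + 4306) = (2559 - 480)*4307 = 2079*4307 = 8954253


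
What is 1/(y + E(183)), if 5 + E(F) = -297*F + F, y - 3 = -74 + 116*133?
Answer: -1/38816 ≈ -2.5763e-5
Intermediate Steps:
y = 15357 (y = 3 + (-74 + 116*133) = 3 + (-74 + 15428) = 3 + 15354 = 15357)
E(F) = -5 - 296*F (E(F) = -5 + (-297*F + F) = -5 - 296*F)
1/(y + E(183)) = 1/(15357 + (-5 - 296*183)) = 1/(15357 + (-5 - 54168)) = 1/(15357 - 54173) = 1/(-38816) = -1/38816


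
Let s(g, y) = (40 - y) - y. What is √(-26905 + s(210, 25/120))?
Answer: I*√967155/6 ≈ 163.91*I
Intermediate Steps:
s(g, y) = 40 - 2*y
√(-26905 + s(210, 25/120)) = √(-26905 + (40 - 50/120)) = √(-26905 + (40 - 2*5/24)) = √(-26905 + (40 - 5/12)) = √(-26905 + 475/12) = √(-322385/12) = I*√967155/6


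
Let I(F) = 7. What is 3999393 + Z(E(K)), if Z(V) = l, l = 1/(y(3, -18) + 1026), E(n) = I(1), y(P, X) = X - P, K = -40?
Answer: 4019389966/1005 ≈ 3.9994e+6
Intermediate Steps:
E(n) = 7
l = 1/1005 (l = 1/((-18 - 1*3) + 1026) = 1/((-18 - 3) + 1026) = 1/(-21 + 1026) = 1/1005 ≈ 0.00099503)
Z(V) = 1/1005
3999393 + Z(E(K)) = 3999393 + 1/1005 = 4019389966/1005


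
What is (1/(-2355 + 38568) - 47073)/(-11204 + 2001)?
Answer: 1704654548/333268239 ≈ 5.1150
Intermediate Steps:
(1/(-2355 + 38568) - 47073)/(-11204 + 2001) = (1/36213 - 47073)/(-9203) = (1/36213 - 47073)*(-1/9203) = -1704654548/36213*(-1/9203) = 1704654548/333268239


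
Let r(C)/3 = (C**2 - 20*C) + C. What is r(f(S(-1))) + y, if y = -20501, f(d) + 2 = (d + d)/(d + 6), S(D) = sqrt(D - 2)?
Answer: (-81776*sqrt(3) + 223999*I)/(-11*I + 4*sqrt(3)) ≈ -20386.0 - 36.281*I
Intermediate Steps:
S(D) = sqrt(-2 + D)
f(d) = -2 + 2*d/(6 + d) (f(d) = -2 + (d + d)/(d + 6) = -2 + (2*d)/(6 + d) = -2 + 2*d/(6 + d))
r(C) = -57*C + 3*C**2 (r(C) = 3*((C**2 - 20*C) + C) = 3*(C**2 - 19*C) = -57*C + 3*C**2)
r(f(S(-1))) + y = 3*(-12/(6 + sqrt(-2 - 1)))*(-19 - 12/(6 + sqrt(-2 - 1))) - 20501 = 3*(-12/(6 + sqrt(-3)))*(-19 - 12/(6 + sqrt(-3))) - 20501 = 3*(-12/(6 + I*sqrt(3)))*(-19 - 12/(6 + I*sqrt(3))) - 20501 = -36*(-19 - 12/(6 + I*sqrt(3)))/(6 + I*sqrt(3)) - 20501 = -20501 - 36*(-19 - 12/(6 + I*sqrt(3)))/(6 + I*sqrt(3))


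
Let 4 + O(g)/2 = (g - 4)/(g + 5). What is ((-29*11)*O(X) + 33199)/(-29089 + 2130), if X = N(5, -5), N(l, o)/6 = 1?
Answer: -35635/26959 ≈ -1.3218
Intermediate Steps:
N(l, o) = 6 (N(l, o) = 6*1 = 6)
X = 6
O(g) = -8 + 2*(-4 + g)/(5 + g) (O(g) = -8 + 2*((g - 4)/(g + 5)) = -8 + 2*((-4 + g)/(5 + g)) = -8 + 2*(-4 + g)/(5 + g))
((-29*11)*O(X) + 33199)/(-29089 + 2130) = ((-29*11)*(6*(-8 - 1*6)/(5 + 6)) + 33199)/(-29089 + 2130) = (-1914*(-8 - 6)/11 + 33199)/(-26959) = (-1914*(-14)/11 + 33199)*(-1/26959) = (-319*(-84/11) + 33199)*(-1/26959) = (2436 + 33199)*(-1/26959) = 35635*(-1/26959) = -35635/26959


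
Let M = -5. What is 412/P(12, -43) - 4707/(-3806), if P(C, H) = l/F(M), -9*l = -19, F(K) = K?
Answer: -70473807/72314 ≈ -974.55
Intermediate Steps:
l = 19/9 (l = -⅑*(-19) = 19/9 ≈ 2.1111)
P(C, H) = -19/45 (P(C, H) = (19/9)/(-5) = (19/9)*(-⅕) = -19/45)
412/P(12, -43) - 4707/(-3806) = 412/(-19/45) - 4707/(-3806) = 412*(-45/19) - 4707*(-1/3806) = -18540/19 + 4707/3806 = -70473807/72314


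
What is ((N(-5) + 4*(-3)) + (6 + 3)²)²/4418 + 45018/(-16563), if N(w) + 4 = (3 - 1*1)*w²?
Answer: 6718717/24391778 ≈ 0.27545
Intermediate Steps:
N(w) = -4 + 2*w² (N(w) = -4 + (3 - 1*1)*w² = -4 + (3 - 1)*w² = -4 + 2*w²)
((N(-5) + 4*(-3)) + (6 + 3)²)²/4418 + 45018/(-16563) = (((-4 + 2*(-5)²) + 4*(-3)) + (6 + 3)²)²/4418 + 45018/(-16563) = (((-4 + 2*25) - 12) + 9²)²*(1/4418) + 45018*(-1/16563) = (((-4 + 50) - 12) + 81)²*(1/4418) - 15006/5521 = ((46 - 12) + 81)²*(1/4418) - 15006/5521 = (34 + 81)²*(1/4418) - 15006/5521 = 115²*(1/4418) - 15006/5521 = 13225*(1/4418) - 15006/5521 = 13225/4418 - 15006/5521 = 6718717/24391778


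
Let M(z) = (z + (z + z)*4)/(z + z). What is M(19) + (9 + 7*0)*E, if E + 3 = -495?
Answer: -8955/2 ≈ -4477.5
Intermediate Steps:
E = -498 (E = -3 - 495 = -498)
M(z) = 9/2 (M(z) = (z + (2*z)*4)/((2*z)) = (z + 8*z)*(1/(2*z)) = (9*z)*(1/(2*z)) = 9/2)
M(19) + (9 + 7*0)*E = 9/2 + (9 + 7*0)*(-498) = 9/2 + (9 + 0)*(-498) = 9/2 + 9*(-498) = 9/2 - 4482 = -8955/2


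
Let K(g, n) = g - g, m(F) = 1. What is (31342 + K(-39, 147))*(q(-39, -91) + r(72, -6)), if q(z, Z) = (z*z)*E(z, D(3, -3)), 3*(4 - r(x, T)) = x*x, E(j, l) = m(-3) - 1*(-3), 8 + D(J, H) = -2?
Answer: 136651120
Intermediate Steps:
D(J, H) = -10 (D(J, H) = -8 - 2 = -10)
E(j, l) = 4 (E(j, l) = 1 - 1*(-3) = 1 + 3 = 4)
K(g, n) = 0
r(x, T) = 4 - x²/3 (r(x, T) = 4 - x*x/3 = 4 - x²/3)
q(z, Z) = 4*z² (q(z, Z) = (z*z)*4 = z²*4 = 4*z²)
(31342 + K(-39, 147))*(q(-39, -91) + r(72, -6)) = (31342 + 0)*(4*(-39)² + (4 - ⅓*72²)) = 31342*(4*1521 + (4 - ⅓*5184)) = 31342*(6084 + (4 - 1728)) = 31342*(6084 - 1724) = 31342*4360 = 136651120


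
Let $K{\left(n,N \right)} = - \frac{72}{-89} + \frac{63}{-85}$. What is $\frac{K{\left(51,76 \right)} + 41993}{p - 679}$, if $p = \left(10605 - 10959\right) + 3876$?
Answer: $\frac{317677558}{21507295} \approx 14.771$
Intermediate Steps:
$p = 3522$ ($p = -354 + 3876 = 3522$)
$K{\left(n,N \right)} = \frac{513}{7565}$ ($K{\left(n,N \right)} = \left(-72\right) \left(- \frac{1}{89}\right) + 63 \left(- \frac{1}{85}\right) = \frac{72}{89} - \frac{63}{85} = \frac{513}{7565}$)
$\frac{K{\left(51,76 \right)} + 41993}{p - 679} = \frac{\frac{513}{7565} + 41993}{3522 - 679} = \frac{317677558}{7565 \cdot 2843} = \frac{317677558}{7565} \cdot \frac{1}{2843} = \frac{317677558}{21507295}$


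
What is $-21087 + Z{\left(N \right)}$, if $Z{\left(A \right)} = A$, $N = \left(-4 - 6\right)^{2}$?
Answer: $-20987$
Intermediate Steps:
$N = 100$ ($N = \left(-10\right)^{2} = 100$)
$-21087 + Z{\left(N \right)} = -21087 + 100 = -20987$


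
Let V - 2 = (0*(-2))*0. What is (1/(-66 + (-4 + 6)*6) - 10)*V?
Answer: -541/27 ≈ -20.037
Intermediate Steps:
V = 2 (V = 2 + (0*(-2))*0 = 2 + 0*0 = 2 + 0 = 2)
(1/(-66 + (-4 + 6)*6) - 10)*V = (1/(-66 + (-4 + 6)*6) - 10)*2 = (1/(-66 + 2*6) - 10)*2 = (1/(-66 + 12) - 10)*2 = (1/(-54) - 10)*2 = (-1/54 - 10)*2 = -541/54*2 = -541/27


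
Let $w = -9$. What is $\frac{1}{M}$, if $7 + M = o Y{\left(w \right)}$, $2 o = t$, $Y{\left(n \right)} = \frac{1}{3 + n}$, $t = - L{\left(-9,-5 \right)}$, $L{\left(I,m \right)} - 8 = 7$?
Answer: $- \frac{4}{23} \approx -0.17391$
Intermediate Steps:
$L{\left(I,m \right)} = 15$ ($L{\left(I,m \right)} = 8 + 7 = 15$)
$t = -15$ ($t = \left(-1\right) 15 = -15$)
$o = - \frac{15}{2}$ ($o = \frac{1}{2} \left(-15\right) = - \frac{15}{2} \approx -7.5$)
$M = - \frac{23}{4}$ ($M = -7 - \frac{15}{2 \left(3 - 9\right)} = -7 - \frac{15}{2 \left(-6\right)} = -7 - - \frac{5}{4} = -7 + \frac{5}{4} = - \frac{23}{4} \approx -5.75$)
$\frac{1}{M} = \frac{1}{- \frac{23}{4}} = - \frac{4}{23}$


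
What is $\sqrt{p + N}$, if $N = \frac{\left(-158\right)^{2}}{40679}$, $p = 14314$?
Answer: $\frac{\sqrt{23687551331430}}{40679} \approx 119.64$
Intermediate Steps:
$N = \frac{24964}{40679}$ ($N = 24964 \cdot \frac{1}{40679} = \frac{24964}{40679} \approx 0.61368$)
$\sqrt{p + N} = \sqrt{14314 + \frac{24964}{40679}} = \sqrt{\frac{582304170}{40679}} = \frac{\sqrt{23687551331430}}{40679}$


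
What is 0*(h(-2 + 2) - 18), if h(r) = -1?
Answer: 0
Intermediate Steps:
0*(h(-2 + 2) - 18) = 0*(-1 - 18) = 0*(-19) = 0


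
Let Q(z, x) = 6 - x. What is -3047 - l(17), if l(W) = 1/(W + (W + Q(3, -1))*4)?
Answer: -344312/113 ≈ -3047.0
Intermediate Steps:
l(W) = 1/(28 + 5*W) (l(W) = 1/(W + (W + (6 - 1*(-1)))*4) = 1/(W + (W + (6 + 1))*4) = 1/(W + (W + 7)*4) = 1/(W + (7 + W)*4) = 1/(W + (28 + 4*W)) = 1/(28 + 5*W))
-3047 - l(17) = -3047 - 1/(28 + 5*17) = -3047 - 1/(28 + 85) = -3047 - 1/113 = -344312/113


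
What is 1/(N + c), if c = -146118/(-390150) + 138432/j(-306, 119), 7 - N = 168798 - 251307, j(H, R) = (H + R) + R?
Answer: 65025/5233251653 ≈ 1.2425e-5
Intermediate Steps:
j(H, R) = H + 2*R
N = 82516 (N = 7 - (168798 - 251307) = 7 - 1*(-82509) = 7 + 82509 = 82516)
c = -132351247/65025 (c = -146118/(-390150) + 138432/(-306 + 2*119) = -146118*(-1/390150) + 138432/(-306 + 238) = 24353/65025 + 138432/(-68) = 24353/65025 + 138432*(-1/68) = 24353/65025 - 34608/17 = -132351247/65025 ≈ -2035.4)
1/(N + c) = 1/(82516 - 132351247/65025) = 1/(5233251653/65025) = 65025/5233251653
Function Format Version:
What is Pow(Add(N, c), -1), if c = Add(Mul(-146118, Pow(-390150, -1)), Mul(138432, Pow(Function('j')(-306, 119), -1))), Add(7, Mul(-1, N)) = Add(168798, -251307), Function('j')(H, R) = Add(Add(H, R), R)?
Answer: Rational(65025, 5233251653) ≈ 1.2425e-5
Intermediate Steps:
Function('j')(H, R) = Add(H, Mul(2, R))
N = 82516 (N = Add(7, Mul(-1, Add(168798, -251307))) = Add(7, Mul(-1, -82509)) = Add(7, 82509) = 82516)
c = Rational(-132351247, 65025) (c = Add(Mul(-146118, Pow(-390150, -1)), Mul(138432, Pow(Add(-306, Mul(2, 119)), -1))) = Add(Mul(-146118, Rational(-1, 390150)), Mul(138432, Pow(Add(-306, 238), -1))) = Add(Rational(24353, 65025), Mul(138432, Pow(-68, -1))) = Add(Rational(24353, 65025), Mul(138432, Rational(-1, 68))) = Add(Rational(24353, 65025), Rational(-34608, 17)) = Rational(-132351247, 65025) ≈ -2035.4)
Pow(Add(N, c), -1) = Pow(Add(82516, Rational(-132351247, 65025)), -1) = Pow(Rational(5233251653, 65025), -1) = Rational(65025, 5233251653)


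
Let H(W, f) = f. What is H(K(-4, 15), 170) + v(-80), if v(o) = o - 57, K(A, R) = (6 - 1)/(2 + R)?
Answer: 33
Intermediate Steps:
K(A, R) = 5/(2 + R)
v(o) = -57 + o
H(K(-4, 15), 170) + v(-80) = 170 + (-57 - 80) = 170 - 137 = 33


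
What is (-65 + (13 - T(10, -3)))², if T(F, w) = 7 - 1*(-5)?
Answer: 4096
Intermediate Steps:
T(F, w) = 12 (T(F, w) = 7 + 5 = 12)
(-65 + (13 - T(10, -3)))² = (-65 + (13 - 1*12))² = (-65 + (13 - 12))² = (-65 + 1)² = (-64)² = 4096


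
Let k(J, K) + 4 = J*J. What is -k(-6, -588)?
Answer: -32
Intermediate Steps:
k(J, K) = -4 + J² (k(J, K) = -4 + J*J = -4 + J²)
-k(-6, -588) = -(-4 + (-6)²) = -(-4 + 36) = -1*32 = -32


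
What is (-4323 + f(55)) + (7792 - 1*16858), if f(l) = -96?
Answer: -13485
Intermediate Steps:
(-4323 + f(55)) + (7792 - 1*16858) = (-4323 - 96) + (7792 - 1*16858) = -4419 + (7792 - 16858) = -4419 - 9066 = -13485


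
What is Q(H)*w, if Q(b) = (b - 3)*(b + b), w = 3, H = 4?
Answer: 24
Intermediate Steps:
Q(b) = 2*b*(-3 + b) (Q(b) = (-3 + b)*(2*b) = 2*b*(-3 + b))
Q(H)*w = (2*4*(-3 + 4))*3 = (2*4*1)*3 = 8*3 = 24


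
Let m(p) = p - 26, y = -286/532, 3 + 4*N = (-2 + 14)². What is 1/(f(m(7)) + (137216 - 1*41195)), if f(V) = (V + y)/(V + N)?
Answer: 8645/830091151 ≈ 1.0415e-5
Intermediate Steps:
N = 141/4 (N = -¾ + (-2 + 14)²/4 = -¾ + (¼)*12² = -¾ + (¼)*144 = -¾ + 36 = 141/4 ≈ 35.250)
y = -143/266 (y = -286*1/532 = -143/266 ≈ -0.53759)
m(p) = -26 + p
f(V) = (-143/266 + V)/(141/4 + V) (f(V) = (V - 143/266)/(V + 141/4) = (-143/266 + V)/(141/4 + V))
1/(f(m(7)) + (137216 - 1*41195)) = 1/(2*(-143 + 266*(-26 + 7))/(133*(141 + 4*(-26 + 7))) + (137216 - 1*41195)) = 1/(2*(-143 + 266*(-19))/(133*(141 + 4*(-19))) + (137216 - 41195)) = 1/(2*(-143 - 5054)/(133*(141 - 76)) + 96021) = 1/((2/133)*(-5197)/65 + 96021) = 1/((2/133)*(1/65)*(-5197) + 96021) = 1/(-10394/8645 + 96021) = 1/(830091151/8645) = 8645/830091151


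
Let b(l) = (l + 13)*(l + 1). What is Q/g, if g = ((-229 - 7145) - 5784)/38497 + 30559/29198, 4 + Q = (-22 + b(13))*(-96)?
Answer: -36908826591416/792242539 ≈ -46588.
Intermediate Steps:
b(l) = (1 + l)*(13 + l) (b(l) = (13 + l)*(1 + l) = (1 + l)*(13 + l))
Q = -32836 (Q = -4 + (-22 + (13 + 13**2 + 14*13))*(-96) = -4 + (-22 + (13 + 169 + 182))*(-96) = -4 + (-22 + 364)*(-96) = -4 + 342*(-96) = -4 - 32832 = -32836)
g = 792242539/1124035406 (g = (-7374 - 5784)*(1/38497) + 30559*(1/29198) = -13158*1/38497 + 30559/29198 = -13158/38497 + 30559/29198 = 792242539/1124035406 ≈ 0.70482)
Q/g = -32836/792242539/1124035406 = -32836*1124035406/792242539 = -36908826591416/792242539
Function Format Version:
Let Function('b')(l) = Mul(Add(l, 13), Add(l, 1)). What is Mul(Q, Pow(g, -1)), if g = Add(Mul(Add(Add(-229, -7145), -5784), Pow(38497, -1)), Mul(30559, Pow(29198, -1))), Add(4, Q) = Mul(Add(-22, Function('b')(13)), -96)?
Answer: Rational(-36908826591416, 792242539) ≈ -46588.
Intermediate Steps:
Function('b')(l) = Mul(Add(1, l), Add(13, l)) (Function('b')(l) = Mul(Add(13, l), Add(1, l)) = Mul(Add(1, l), Add(13, l)))
Q = -32836 (Q = Add(-4, Mul(Add(-22, Add(13, Pow(13, 2), Mul(14, 13))), -96)) = Add(-4, Mul(Add(-22, Add(13, 169, 182)), -96)) = Add(-4, Mul(Add(-22, 364), -96)) = Add(-4, Mul(342, -96)) = Add(-4, -32832) = -32836)
g = Rational(792242539, 1124035406) (g = Add(Mul(Add(-7374, -5784), Rational(1, 38497)), Mul(30559, Rational(1, 29198))) = Add(Mul(-13158, Rational(1, 38497)), Rational(30559, 29198)) = Add(Rational(-13158, 38497), Rational(30559, 29198)) = Rational(792242539, 1124035406) ≈ 0.70482)
Mul(Q, Pow(g, -1)) = Mul(-32836, Pow(Rational(792242539, 1124035406), -1)) = Mul(-32836, Rational(1124035406, 792242539)) = Rational(-36908826591416, 792242539)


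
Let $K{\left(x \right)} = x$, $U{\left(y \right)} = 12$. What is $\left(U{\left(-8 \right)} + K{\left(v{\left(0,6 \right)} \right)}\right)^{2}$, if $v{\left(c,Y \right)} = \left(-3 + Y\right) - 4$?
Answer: $121$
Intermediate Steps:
$v{\left(c,Y \right)} = -7 + Y$
$\left(U{\left(-8 \right)} + K{\left(v{\left(0,6 \right)} \right)}\right)^{2} = \left(12 + \left(-7 + 6\right)\right)^{2} = \left(12 - 1\right)^{2} = 11^{2} = 121$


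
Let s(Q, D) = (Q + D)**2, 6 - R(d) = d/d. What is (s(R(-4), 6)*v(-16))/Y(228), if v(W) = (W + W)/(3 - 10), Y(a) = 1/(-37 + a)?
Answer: 739552/7 ≈ 1.0565e+5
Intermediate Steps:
R(d) = 5 (R(d) = 6 - d/d = 6 - 1*1 = 6 - 1 = 5)
s(Q, D) = (D + Q)**2
v(W) = -2*W/7 (v(W) = (2*W)/(-7) = (2*W)*(-1/7) = -2*W/7)
(s(R(-4), 6)*v(-16))/Y(228) = ((6 + 5)**2*(-2/7*(-16)))/(1/(-37 + 228)) = (11**2*(32/7))/(1/191) = (121*(32/7))/(1/191) = (3872/7)*191 = 739552/7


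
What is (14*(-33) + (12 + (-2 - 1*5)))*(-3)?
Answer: 1371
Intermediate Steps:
(14*(-33) + (12 + (-2 - 1*5)))*(-3) = (-462 + (12 + (-2 - 5)))*(-3) = (-462 + (12 - 7))*(-3) = (-462 + 5)*(-3) = -457*(-3) = 1371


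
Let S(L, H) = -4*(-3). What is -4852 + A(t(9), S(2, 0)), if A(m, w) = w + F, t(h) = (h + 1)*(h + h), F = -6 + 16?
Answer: -4830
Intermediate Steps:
S(L, H) = 12
F = 10
t(h) = 2*h*(1 + h) (t(h) = (1 + h)*(2*h) = 2*h*(1 + h))
A(m, w) = 10 + w (A(m, w) = w + 10 = 10 + w)
-4852 + A(t(9), S(2, 0)) = -4852 + (10 + 12) = -4852 + 22 = -4830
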